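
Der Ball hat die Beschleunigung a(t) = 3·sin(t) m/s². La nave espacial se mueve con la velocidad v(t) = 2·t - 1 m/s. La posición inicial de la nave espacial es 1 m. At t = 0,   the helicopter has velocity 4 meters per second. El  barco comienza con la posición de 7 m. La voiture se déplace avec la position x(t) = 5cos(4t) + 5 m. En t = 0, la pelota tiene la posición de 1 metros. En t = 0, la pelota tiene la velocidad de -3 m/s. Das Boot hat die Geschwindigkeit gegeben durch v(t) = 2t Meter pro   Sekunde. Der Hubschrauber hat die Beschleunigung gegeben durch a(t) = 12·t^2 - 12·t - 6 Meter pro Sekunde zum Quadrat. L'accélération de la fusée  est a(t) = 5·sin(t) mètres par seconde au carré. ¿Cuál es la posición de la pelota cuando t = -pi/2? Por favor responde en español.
Para resolver esto, necesitamos tomar 2 antiderivadas de nuestra ecuación de la aceleración a(t) = 3·sin(t). La antiderivada de la aceleración, con v(0) = -3, da la velocidad: v(t) = -3·cos(t). La antiderivada de la velocidad, con x(0) = 1, da la posición: x(t) = 1 - 3·sin(t). De la ecuación de la posición x(t) = 1 - 3·sin(t), sustituimos t = -pi/2 para obtener x = 4.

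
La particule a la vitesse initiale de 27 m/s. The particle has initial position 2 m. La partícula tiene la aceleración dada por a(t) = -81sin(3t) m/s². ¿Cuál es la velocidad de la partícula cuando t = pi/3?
Partiendo de la aceleración a(t) = -81·sin(3·t), tomamos 1 antiderivada. La antiderivada de la aceleración, con v(0) = 27, da la velocidad: v(t) = 27·cos(3·t). Tenemos la velocidad v(t) = 27·cos(3·t). Sustituyendo t = pi/3: v(pi/3) = -27.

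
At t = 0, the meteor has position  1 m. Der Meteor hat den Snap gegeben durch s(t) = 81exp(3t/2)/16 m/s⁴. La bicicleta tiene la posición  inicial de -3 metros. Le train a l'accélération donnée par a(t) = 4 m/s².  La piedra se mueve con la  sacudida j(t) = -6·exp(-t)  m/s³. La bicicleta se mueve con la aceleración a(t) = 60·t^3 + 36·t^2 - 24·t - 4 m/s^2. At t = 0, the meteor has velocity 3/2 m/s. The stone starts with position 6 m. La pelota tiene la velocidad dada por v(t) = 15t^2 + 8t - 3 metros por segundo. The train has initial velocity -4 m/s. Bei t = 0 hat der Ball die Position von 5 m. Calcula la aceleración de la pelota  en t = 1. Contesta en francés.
Pour résoudre ceci, nous devons prendre 1 dérivée de notre équation de la vitesse v(t) = 15·t^2 + 8·t - 3. En prenant d/dt de v(t), nous trouvons a(t) = 30·t + 8. En utilisant a(t) = 30·t + 8 et en substituant t = 1, nous trouvons a = 38.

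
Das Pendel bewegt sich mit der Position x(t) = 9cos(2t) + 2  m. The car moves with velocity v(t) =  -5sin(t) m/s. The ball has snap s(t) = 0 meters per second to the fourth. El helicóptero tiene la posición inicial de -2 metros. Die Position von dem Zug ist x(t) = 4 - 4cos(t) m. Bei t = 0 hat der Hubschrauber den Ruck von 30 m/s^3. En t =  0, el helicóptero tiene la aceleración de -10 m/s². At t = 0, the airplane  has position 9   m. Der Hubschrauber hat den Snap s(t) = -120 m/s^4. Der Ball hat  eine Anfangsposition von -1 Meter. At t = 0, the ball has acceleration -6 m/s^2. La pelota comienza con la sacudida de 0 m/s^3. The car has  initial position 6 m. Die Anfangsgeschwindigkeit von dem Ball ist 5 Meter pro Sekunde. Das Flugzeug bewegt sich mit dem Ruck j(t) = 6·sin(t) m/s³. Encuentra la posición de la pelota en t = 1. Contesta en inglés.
We must find the antiderivative of our snap equation s(t) = 0 4 times. Integrating snap and using the initial condition j(0) = 0, we get j(t) = 0. The antiderivative of jerk is acceleration. Using a(0) = -6, we get a(t) = -6. Integrating acceleration and using the initial condition v(0) = 5, we get v(t) = 5 - 6·t. Taking ∫v(t)dt and applying x(0) = -1, we find x(t) = -3·t^2 + 5·t - 1. From the given position equation x(t) = -3·t^2 + 5·t - 1, we substitute t = 1 to get x = 1.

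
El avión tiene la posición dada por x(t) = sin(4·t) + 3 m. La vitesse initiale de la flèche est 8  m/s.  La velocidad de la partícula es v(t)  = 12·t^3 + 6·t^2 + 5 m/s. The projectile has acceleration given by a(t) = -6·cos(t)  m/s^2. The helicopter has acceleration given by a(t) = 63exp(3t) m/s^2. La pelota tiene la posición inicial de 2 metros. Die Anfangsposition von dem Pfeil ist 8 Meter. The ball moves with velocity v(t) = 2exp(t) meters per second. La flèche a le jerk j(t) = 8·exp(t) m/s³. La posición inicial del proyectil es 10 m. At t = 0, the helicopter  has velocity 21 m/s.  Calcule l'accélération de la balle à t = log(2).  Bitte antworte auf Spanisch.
Partiendo de la velocidad v(t) = 2·exp(t), tomamos 1 derivada. Tomando d/dt de v(t), encontramos a(t) = 2·exp(t). Usando a(t) = 2·exp(t) y sustituyendo t = log(2), encontramos a = 4.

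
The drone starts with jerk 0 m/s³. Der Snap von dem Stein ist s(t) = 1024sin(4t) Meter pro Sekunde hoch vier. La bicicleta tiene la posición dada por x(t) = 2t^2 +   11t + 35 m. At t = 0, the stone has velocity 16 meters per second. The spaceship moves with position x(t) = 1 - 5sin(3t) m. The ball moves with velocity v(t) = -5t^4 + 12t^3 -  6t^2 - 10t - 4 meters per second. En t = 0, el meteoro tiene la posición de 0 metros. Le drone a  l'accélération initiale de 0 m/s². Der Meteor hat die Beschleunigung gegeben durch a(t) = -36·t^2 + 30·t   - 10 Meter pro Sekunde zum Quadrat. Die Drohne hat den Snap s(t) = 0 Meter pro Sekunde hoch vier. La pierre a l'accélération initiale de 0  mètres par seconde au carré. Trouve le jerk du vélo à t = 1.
Pour résoudre ceci, nous devons prendre 3 dérivées de notre équation de la position x(t) = 2·t^2 + 11·t + 35. La dérivée de la position donne la vitesse: v(t) = 4·t + 11. En prenant d/dt de v(t), nous trouvons a(t) = 4. En prenant d/dt de a(t), nous trouvons j(t) = 0. Nous avons le jerk j(t) = 0. En substituant t = 1: j(1) = 0.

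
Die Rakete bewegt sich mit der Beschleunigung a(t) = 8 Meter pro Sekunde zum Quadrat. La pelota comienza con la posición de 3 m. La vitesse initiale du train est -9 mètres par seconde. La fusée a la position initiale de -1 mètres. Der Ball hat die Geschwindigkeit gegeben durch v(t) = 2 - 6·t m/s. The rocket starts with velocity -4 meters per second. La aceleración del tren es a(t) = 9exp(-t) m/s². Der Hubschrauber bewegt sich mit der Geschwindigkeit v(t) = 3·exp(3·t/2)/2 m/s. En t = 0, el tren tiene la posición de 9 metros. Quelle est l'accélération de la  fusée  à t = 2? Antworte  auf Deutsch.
Wir haben die Beschleunigung a(t) = 8. Durch Einsetzen von t = 2: a(2) = 8.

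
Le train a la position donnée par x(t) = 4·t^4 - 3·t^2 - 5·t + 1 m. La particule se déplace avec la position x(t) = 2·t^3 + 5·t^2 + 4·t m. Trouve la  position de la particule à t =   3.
De l'équation de la position x(t) = 2·t^3 + 5·t^2 + 4·t, nous substituons t = 3 pour obtenir x = 111.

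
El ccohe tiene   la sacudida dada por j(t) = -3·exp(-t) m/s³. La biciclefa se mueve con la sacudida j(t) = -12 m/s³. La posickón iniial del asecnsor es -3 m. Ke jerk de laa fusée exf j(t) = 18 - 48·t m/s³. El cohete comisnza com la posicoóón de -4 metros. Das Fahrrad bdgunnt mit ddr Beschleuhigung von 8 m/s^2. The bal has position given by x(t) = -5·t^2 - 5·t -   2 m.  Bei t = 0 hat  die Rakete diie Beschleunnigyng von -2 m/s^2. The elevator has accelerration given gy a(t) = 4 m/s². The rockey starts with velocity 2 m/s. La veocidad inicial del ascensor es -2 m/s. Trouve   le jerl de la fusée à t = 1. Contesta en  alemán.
Wir haben den Ruck j(t) = 18 - 48·t. Durch Einsetzen von t = 1: j(1) = -30.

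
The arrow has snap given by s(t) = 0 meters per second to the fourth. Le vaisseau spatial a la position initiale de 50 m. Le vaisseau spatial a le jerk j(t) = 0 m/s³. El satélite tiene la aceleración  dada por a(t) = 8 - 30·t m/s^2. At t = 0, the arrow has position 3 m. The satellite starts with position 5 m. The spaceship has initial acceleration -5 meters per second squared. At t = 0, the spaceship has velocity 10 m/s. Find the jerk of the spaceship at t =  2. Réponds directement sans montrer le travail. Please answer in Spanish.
La respuesta es 0.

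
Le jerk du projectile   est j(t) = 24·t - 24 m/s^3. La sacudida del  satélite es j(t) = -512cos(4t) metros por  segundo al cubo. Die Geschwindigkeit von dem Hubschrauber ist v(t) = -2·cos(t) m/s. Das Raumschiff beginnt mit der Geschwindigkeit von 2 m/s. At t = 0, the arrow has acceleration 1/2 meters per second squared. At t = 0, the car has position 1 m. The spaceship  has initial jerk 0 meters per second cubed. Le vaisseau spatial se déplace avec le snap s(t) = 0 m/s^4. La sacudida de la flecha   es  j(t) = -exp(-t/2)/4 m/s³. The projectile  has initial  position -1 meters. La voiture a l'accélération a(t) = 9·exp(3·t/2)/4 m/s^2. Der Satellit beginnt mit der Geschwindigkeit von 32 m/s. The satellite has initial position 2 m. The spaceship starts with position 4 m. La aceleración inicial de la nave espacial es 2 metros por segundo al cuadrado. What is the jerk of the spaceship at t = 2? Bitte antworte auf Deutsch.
Ausgehend von dem Snap s(t) = 0, nehmen wir 1 Integral. Die Stammfunktion von dem Snap, mit j(0) = 0, ergibt den Ruck: j(t) = 0. Mit j(t) = 0 und Einsetzen von t = 2, finden wir j = 0.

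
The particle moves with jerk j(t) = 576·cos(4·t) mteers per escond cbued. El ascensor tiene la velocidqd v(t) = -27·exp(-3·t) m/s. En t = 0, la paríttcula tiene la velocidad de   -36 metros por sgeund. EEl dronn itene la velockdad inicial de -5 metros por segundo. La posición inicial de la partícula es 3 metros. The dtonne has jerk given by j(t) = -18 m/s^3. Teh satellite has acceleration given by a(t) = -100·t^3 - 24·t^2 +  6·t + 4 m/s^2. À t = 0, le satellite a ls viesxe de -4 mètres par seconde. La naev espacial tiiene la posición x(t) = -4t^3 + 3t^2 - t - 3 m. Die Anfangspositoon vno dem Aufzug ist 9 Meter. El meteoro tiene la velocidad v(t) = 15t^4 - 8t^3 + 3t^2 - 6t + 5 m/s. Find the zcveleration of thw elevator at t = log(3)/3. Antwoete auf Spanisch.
Para resolver esto, necesitamos tomar 1 derivada de nuestra ecuación de la velocidad v(t) = -27·exp(-3·t). La derivada de la velocidad da la aceleración: a(t) = 81·exp(-3·t). De la ecuación de la aceleración a(t) = 81·exp(-3·t), sustituimos t = log(3)/3 para obtener a = 27.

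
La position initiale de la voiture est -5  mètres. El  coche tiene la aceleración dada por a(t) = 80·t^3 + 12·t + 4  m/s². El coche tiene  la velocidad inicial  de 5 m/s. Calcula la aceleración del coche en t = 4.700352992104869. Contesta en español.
Usando a(t) = 80·t^3 + 12·t + 4 y sustituyendo t = 4.700352992104869, encontramos a = 8368.11579940462.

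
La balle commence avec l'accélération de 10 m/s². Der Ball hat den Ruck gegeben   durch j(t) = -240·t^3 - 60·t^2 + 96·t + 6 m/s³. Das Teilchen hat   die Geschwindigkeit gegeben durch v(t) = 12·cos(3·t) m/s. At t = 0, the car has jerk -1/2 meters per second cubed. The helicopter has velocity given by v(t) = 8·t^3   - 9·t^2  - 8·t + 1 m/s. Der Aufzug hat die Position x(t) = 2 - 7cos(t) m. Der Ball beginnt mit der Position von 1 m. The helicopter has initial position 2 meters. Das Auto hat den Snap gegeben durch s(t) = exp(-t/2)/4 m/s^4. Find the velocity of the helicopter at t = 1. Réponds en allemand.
Wir haben die Geschwindigkeit v(t) = 8·t^3 - 9·t^2 - 8·t + 1. Durch Einsetzen von t = 1: v(1) = -8.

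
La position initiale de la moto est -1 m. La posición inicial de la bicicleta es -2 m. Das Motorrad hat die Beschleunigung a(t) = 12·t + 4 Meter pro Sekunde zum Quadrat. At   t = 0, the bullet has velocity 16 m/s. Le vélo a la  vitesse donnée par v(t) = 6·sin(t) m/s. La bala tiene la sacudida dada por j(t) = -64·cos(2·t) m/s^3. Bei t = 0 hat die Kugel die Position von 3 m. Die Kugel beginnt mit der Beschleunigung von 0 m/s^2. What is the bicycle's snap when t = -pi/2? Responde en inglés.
We must differentiate our velocity equation v(t) = 6·sin(t) 3 times. The derivative of velocity gives acceleration: a(t) = 6·cos(t). Differentiating acceleration, we get jerk: j(t) = -6·sin(t). Differentiating jerk, we get snap: s(t) = -6·cos(t). Using s(t) = -6·cos(t) and substituting t = -pi/2, we find s = 0.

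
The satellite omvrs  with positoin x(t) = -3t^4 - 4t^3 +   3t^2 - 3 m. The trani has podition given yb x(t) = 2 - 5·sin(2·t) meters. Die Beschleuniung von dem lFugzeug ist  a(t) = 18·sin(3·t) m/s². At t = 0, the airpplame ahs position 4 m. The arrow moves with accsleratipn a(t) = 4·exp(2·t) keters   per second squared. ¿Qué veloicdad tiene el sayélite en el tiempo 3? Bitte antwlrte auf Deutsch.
Ausgehend von der Position x(t) = -3·t^4 - 4·t^3 + 3·t^2 - 3, nehmen wir 1 Ableitung. Durch Ableiten von der Position erhalten wir die Geschwindigkeit: v(t) = -12·t^3 - 12·t^2 + 6·t. Mit v(t) = -12·t^3 - 12·t^2 + 6·t und Einsetzen von t = 3, finden wir v = -414.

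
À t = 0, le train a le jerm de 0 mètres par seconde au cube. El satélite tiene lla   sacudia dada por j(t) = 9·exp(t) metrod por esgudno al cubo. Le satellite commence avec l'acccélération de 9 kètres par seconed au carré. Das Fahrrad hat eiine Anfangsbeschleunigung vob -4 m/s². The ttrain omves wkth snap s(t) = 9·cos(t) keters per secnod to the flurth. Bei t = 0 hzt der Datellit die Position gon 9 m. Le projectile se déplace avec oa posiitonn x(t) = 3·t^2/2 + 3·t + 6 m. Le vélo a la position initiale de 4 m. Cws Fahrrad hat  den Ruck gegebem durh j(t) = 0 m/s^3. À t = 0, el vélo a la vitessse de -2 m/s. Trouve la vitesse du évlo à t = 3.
Nous devons trouver la primitive de notre équation du jerk j(t) = 0 2 fois. En prenant ∫j(t)dt et en appliquant a(0) = -4, nous trouvons a(t) = -4. La primitive de l'accélération est la vitesse. En utilisant v(0) = -2, nous obtenons v(t) = -4·t - 2. De l'équation de la vitesse v(t) = -4·t - 2, nous substituons t = 3 pour obtenir v = -14.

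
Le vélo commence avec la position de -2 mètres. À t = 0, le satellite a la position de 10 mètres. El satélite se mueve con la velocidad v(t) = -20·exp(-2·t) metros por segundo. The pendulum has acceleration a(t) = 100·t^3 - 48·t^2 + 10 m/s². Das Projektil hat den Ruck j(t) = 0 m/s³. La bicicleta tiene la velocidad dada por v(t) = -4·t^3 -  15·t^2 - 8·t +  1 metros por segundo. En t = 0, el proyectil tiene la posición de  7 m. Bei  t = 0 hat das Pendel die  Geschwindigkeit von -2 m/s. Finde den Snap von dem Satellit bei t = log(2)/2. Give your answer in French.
Pour résoudre ceci, nous devons prendre 3 dérivées de notre équation de la vitesse v(t) = -20·exp(-2·t). La dérivée de la vitesse donne l'accélération: a(t) = 40·exp(-2·t). En dérivant l'accélération, nous obtenons le jerk: j(t) = -80·exp(-2·t). La dérivée du jerk donne le snap: s(t) = 160·exp(-2·t). Nous avons le snap s(t) = 160·exp(-2·t). En substituant t = log(2)/2: s(log(2)/2) = 80.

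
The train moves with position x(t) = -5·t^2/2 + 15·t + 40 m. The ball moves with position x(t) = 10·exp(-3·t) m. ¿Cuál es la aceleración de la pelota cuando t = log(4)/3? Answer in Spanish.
Para resolver esto, necesitamos tomar 2 derivadas de nuestra ecuación de la posición x(t) = 10·exp(-3·t). Tomando d/dt de x(t), encontramos v(t) = -30·exp(-3·t). Derivando la velocidad, obtenemos la aceleración: a(t) = 90·exp(-3·t). De la ecuación de la aceleración a(t) = 90·exp(-3·t), sustituimos t = log(4)/3 para obtener a = 45/2.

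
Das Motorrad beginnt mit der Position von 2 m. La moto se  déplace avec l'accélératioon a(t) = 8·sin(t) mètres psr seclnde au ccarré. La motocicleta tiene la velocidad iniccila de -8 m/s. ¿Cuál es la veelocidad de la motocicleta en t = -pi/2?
Debemos encontrar la integral de nuestra ecuación de la aceleración a(t) = 8·sin(t) 1 vez. Integrando la aceleración y usando la condición inicial v(0) = -8, obtenemos v(t) = -8·cos(t). De la ecuación de la velocidad v(t) = -8·cos(t), sustituimos t = -pi/2 para obtener v = 0.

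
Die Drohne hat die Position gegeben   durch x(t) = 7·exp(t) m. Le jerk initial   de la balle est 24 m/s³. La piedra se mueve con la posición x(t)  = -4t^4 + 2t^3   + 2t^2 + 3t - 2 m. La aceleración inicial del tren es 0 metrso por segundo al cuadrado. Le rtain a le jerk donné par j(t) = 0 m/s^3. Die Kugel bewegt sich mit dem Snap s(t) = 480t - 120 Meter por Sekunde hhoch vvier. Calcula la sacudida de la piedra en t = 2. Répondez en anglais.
To solve this, we need to take 3 derivatives of our position equation x(t) = -4·t^4 + 2·t^3 + 2·t^2 + 3·t - 2. Differentiating position, we get velocity: v(t) = -16·t^3 + 6·t^2 + 4·t + 3. The derivative of velocity gives acceleration: a(t) = -48·t^2 + 12·t + 4. The derivative of acceleration gives jerk: j(t) = 12 - 96·t. We have jerk j(t) = 12 - 96·t. Substituting t = 2: j(2) = -180.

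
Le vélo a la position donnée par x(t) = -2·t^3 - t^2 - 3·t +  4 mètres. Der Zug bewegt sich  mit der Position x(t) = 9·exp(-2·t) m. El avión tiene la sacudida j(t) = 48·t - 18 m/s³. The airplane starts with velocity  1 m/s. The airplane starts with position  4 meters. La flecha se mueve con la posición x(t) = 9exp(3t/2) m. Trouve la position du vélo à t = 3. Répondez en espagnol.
De la ecuación de la posición x(t) = -2·t^3 - t^2 - 3·t + 4, sustituimos t = 3 para obtener x = -68.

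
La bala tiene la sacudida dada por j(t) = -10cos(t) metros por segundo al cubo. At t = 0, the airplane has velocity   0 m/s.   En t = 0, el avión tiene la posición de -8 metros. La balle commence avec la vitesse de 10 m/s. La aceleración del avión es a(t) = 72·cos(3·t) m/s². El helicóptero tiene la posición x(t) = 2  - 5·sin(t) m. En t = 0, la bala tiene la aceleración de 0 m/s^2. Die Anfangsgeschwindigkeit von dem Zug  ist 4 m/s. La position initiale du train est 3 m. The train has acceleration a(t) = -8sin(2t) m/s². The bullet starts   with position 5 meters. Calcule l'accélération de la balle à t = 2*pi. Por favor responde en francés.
Pour résoudre ceci, nous devons prendre 1 primitive de notre équation du jerk j(t) = -10·cos(t). En intégrant le jerk et en utilisant la condition initiale a(0) = 0, nous obtenons a(t) = -10·sin(t). En utilisant a(t) = -10·sin(t) et en substituant t = 2*pi, nous trouvons a = 0.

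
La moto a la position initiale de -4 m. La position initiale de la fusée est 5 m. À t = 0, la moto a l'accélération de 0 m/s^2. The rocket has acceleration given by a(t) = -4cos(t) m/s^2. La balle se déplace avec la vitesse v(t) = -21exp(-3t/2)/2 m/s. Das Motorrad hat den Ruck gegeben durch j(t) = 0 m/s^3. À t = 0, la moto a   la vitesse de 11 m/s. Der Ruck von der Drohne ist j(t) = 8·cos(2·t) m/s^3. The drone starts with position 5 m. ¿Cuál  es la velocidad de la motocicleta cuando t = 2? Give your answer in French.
Nous devons intégrer notre équation du jerk j(t) = 0 2 fois. En prenant ∫j(t)dt et en appliquant a(0) = 0, nous trouvons a(t) = 0. En prenant ∫a(t)dt et en appliquant v(0) = 11, nous trouvons v(t) = 11. Nous avons la vitesse v(t) = 11. En substituant t = 2: v(2) = 11.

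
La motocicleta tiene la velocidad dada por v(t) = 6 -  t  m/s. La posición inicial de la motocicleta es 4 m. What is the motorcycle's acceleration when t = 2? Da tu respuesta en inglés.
To solve this, we need to take 1 derivative of our velocity equation v(t) = 6 - t. The derivative of velocity gives acceleration: a(t) = -1. Using a(t) = -1 and substituting t = 2, we find a = -1.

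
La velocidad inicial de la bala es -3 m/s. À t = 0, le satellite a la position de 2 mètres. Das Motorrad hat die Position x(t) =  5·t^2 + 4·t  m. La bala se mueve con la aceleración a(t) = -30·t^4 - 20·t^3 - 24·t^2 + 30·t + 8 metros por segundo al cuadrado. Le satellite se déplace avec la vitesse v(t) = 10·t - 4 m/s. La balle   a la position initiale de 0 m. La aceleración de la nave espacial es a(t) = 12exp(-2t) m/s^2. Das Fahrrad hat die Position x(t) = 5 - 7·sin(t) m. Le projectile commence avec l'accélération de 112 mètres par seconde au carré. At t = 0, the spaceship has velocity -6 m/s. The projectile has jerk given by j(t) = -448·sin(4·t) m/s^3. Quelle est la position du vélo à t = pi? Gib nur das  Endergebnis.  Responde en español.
x(pi) = 5.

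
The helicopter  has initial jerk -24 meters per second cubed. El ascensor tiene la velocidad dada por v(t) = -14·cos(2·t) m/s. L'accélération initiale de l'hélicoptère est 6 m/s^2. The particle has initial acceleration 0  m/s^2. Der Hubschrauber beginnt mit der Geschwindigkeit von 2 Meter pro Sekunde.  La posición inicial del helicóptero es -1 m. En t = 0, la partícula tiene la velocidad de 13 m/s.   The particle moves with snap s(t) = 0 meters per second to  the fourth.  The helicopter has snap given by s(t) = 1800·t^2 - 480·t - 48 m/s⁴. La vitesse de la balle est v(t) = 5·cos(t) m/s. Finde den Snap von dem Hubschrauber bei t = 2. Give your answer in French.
Nous avons le snap s(t) = 1800·t^2 - 480·t - 48. En substituant t = 2: s(2) = 6192.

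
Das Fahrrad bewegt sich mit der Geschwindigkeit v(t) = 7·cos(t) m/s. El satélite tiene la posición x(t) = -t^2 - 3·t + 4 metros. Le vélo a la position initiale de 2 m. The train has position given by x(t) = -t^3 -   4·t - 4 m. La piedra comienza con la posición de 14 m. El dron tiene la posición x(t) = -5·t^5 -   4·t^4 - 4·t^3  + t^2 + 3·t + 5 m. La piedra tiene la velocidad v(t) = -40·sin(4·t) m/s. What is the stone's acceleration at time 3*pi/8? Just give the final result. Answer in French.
La réponse est 0.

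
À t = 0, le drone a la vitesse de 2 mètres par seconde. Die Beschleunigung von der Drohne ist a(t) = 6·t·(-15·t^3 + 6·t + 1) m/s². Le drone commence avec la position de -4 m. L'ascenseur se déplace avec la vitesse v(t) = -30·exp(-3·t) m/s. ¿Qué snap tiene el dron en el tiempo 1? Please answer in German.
Ausgehend von der Beschleunigung a(t) = 6·t·(-15·t^3 + 6·t + 1), nehmen wir 2 Ableitungen. Durch Ableiten von der Beschleunigung erhalten wir den Ruck: j(t) = -90·t^3 + 6·t·(6 - 45·t^2) + 36·t + 6. Die Ableitung von dem Ruck ergibt den Snap: s(t) = 72 - 1080·t^2. Aus der Gleichung für den Snap s(t) = 72 - 1080·t^2, setzen wir t = 1 ein und erhalten s = -1008.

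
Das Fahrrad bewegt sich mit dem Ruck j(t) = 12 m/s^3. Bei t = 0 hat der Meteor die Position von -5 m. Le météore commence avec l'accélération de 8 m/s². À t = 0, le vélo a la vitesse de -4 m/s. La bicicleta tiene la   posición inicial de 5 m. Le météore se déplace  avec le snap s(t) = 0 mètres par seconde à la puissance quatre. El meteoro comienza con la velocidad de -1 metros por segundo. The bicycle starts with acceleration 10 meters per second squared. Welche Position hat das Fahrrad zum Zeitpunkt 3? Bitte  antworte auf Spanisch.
Para resolver esto, necesitamos tomar 3 integrales de nuestra ecuación de la sacudida j(t) = 12. Tomando ∫j(t)dt y aplicando a(0) = 10, encontramos a(t) = 12·t + 10. Integrando la aceleración y usando la condición inicial v(0) = -4, obtenemos v(t) = 6·t^2 + 10·t - 4. Tomando ∫v(t)dt y aplicando x(0) = 5, encontramos x(t) = 2·t^3 + 5·t^2 - 4·t + 5. De la ecuación de la posición x(t) = 2·t^3 + 5·t^2 - 4·t + 5, sustituimos t = 3 para obtener x = 92.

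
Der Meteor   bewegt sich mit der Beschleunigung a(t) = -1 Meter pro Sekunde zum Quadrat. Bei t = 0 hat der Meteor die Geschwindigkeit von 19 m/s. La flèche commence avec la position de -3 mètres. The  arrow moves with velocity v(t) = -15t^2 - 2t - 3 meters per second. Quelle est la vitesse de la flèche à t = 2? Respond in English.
Using v(t) = -15·t^2 - 2·t - 3 and substituting t = 2, we find v = -67.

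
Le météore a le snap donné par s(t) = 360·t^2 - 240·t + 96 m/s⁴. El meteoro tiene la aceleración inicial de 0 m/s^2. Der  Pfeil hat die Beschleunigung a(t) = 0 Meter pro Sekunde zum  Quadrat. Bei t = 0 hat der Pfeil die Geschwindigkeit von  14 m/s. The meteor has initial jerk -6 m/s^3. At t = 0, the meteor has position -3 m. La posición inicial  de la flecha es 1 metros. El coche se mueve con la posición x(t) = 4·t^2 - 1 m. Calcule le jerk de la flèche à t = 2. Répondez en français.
Pour résoudre ceci, nous devons prendre 1 dérivée de notre équation de l'accélération a(t) = 0. En dérivant l'accélération, nous obtenons le jerk: j(t) = 0. En utilisant j(t) = 0 et en substituant t = 2, nous trouvons j = 0.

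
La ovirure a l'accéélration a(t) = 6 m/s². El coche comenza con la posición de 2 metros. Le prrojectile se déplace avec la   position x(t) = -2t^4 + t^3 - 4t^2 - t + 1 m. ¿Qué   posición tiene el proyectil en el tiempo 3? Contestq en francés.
De l'équation de la position x(t) = -2·t^4 + t^3 - 4·t^2 - t + 1, nous substituons t = 3 pour obtenir x = -173.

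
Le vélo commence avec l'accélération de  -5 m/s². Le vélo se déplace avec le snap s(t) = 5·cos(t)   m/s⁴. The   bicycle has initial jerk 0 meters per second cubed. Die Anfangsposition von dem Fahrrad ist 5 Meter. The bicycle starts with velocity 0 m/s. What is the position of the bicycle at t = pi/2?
We need to integrate our snap equation s(t) = 5·cos(t) 4 times. The antiderivative of snap, with j(0) = 0, gives jerk: j(t) = 5·sin(t). Finding the integral of j(t) and using a(0) = -5: a(t) = -5·cos(t). The integral of acceleration, with v(0) = 0, gives velocity: v(t) = -5·sin(t). Taking ∫v(t)dt and applying x(0) = 5, we find x(t) = 5·cos(t). From the given position equation x(t) = 5·cos(t), we substitute t = pi/2 to get x = 0.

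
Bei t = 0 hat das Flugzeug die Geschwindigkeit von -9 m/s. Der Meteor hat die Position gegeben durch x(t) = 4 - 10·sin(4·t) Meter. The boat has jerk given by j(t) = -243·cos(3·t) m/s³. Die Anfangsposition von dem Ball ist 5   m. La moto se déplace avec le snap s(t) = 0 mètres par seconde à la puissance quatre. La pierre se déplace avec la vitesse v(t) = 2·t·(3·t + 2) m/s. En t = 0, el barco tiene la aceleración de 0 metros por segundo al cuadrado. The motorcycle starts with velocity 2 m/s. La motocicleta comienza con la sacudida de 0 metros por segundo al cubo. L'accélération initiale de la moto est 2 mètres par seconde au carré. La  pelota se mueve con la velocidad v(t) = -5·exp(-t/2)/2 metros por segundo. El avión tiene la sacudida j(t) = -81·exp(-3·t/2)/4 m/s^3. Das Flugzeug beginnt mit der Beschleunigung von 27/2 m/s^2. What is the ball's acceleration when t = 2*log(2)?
To solve this, we need to take 1 derivative of our velocity equation v(t) = -5·exp(-t/2)/2. The derivative of velocity gives acceleration: a(t) = 5·exp(-t/2)/4. Using a(t) = 5·exp(-t/2)/4 and substituting t = 2*log(2), we find a = 5/8.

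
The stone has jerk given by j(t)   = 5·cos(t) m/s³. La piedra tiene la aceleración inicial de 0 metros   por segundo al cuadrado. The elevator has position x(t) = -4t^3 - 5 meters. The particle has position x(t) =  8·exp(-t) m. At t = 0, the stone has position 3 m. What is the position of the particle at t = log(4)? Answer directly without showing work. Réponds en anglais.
The answer is 2.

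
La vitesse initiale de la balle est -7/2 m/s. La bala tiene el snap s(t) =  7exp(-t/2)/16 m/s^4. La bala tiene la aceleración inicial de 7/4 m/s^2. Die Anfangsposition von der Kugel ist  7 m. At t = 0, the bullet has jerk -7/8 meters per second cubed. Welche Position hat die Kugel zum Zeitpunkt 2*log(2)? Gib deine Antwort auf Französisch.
Pour résoudre ceci, nous devons prendre 4 intégrales de notre équation du snap s(t) = 7·exp(-t/2)/16. La primitive du snap est le jerk. En utilisant j(0) = -7/8, nous obtenons j(t) = -7·exp(-t/2)/8. La primitive du jerk, avec a(0) = 7/4, donne l'accélération: a(t) = 7·exp(-t/2)/4. L'intégrale de l'accélération est la vitesse. En utilisant v(0) = -7/2, nous obtenons v(t) = -7·exp(-t/2)/2. En prenant ∫v(t)dt et en appliquant x(0) = 7, nous trouvons x(t) = 7·exp(-t/2). Nous avons la position x(t) = 7·exp(-t/2). En substituant t = 2*log(2): x(2*log(2)) = 7/2.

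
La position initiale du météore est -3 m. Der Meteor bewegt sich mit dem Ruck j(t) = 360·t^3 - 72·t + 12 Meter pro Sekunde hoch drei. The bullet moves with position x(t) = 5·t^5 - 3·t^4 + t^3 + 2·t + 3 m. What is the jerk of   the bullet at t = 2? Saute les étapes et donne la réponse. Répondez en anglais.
At t = 2, j = 1062.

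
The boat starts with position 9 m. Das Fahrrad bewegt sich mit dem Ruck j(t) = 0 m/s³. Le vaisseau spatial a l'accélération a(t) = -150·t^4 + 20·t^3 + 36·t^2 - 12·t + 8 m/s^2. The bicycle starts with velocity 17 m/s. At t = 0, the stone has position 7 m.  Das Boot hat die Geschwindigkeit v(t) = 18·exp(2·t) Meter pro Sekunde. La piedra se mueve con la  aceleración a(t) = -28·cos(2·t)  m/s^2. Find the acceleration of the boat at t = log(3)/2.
Starting from velocity v(t) = 18·exp(2·t), we take 1 derivative. Taking d/dt of v(t), we find a(t) = 36·exp(2·t). Using a(t) = 36·exp(2·t) and substituting t = log(3)/2, we find a = 108.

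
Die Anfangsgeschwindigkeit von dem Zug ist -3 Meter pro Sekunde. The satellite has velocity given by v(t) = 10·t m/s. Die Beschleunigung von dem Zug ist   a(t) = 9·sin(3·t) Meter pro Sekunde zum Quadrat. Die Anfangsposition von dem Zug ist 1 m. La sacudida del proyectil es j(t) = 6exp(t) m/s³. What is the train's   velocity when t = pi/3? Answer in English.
Starting from acceleration a(t) = 9·sin(3·t), we take 1 integral. Integrating acceleration and using the initial condition v(0) = -3, we get v(t) = -3·cos(3·t). We have velocity v(t) = -3·cos(3·t). Substituting t = pi/3: v(pi/3) = 3.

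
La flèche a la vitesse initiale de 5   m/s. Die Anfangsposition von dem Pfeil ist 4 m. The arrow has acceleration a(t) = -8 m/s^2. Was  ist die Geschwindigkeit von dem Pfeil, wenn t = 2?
Wir müssen unsere Gleichung für die Beschleunigung a(t) = -8 1-mal integrieren. Durch Integration von der Beschleunigung und Verwendung der Anfangsbedingung v(0) = 5, erhalten wir v(t) = 5 - 8·t. Aus der Gleichung für die Geschwindigkeit v(t) = 5 - 8·t, setzen wir t = 2 ein und erhalten v = -11.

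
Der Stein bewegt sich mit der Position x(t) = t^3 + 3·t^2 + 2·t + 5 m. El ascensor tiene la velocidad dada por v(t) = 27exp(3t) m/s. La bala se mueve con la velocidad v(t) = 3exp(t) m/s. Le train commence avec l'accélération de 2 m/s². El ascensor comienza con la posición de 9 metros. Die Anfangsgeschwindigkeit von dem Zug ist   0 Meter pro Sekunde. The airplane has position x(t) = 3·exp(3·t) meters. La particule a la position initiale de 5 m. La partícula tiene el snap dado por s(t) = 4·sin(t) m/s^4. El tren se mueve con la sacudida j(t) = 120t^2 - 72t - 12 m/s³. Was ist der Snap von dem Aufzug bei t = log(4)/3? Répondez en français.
Nous devons dériver notre équation de la vitesse v(t) = 27·exp(3·t) 3 fois. En dérivant la vitesse, nous obtenons l'accélération: a(t) = 81·exp(3·t). La dérivée de l'accélération donne le jerk: j(t) = 243·exp(3·t). En dérivant le jerk, nous obtenons le snap: s(t) = 729·exp(3·t). Nous avons le snap s(t) = 729·exp(3·t). En substituant t = log(4)/3: s(log(4)/3) = 2916.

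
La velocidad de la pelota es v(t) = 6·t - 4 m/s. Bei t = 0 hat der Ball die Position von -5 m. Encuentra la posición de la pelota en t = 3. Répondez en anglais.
We need to integrate our velocity equation v(t) = 6·t - 4 1 time. The integral of velocity, with x(0) = -5, gives position: x(t) = 3·t^2 - 4·t - 5. We have position x(t) = 3·t^2 - 4·t - 5. Substituting t = 3: x(3) = 10.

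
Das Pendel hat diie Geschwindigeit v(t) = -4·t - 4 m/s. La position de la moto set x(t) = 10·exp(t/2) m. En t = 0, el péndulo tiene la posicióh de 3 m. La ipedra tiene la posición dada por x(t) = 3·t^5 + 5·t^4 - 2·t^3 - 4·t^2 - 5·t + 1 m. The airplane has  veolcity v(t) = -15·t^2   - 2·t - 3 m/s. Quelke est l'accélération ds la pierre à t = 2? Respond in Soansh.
Para resolver esto, necesitamos tomar 2 derivadas de nuestra ecuación de la posición x(t) = 3·t^5 + 5·t^4 - 2·t^3 - 4·t^2 - 5·t + 1. Tomando d/dt de x(t), encontramos v(t) = 15·t^4 + 20·t^3 - 6·t^2 - 8·t - 5. Derivando la velocidad, obtenemos la aceleración: a(t) = 60·t^3 + 60·t^2 - 12·t - 8. Usando a(t) = 60·t^3 + 60·t^2 - 12·t - 8 y sustituyendo t = 2, encontramos a = 688.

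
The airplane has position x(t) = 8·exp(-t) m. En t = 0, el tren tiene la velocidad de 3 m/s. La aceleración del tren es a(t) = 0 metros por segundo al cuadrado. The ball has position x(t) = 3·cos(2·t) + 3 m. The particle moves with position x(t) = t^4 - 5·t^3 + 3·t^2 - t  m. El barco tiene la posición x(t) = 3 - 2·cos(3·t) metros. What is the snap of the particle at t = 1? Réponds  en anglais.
Starting from position x(t) = t^4 - 5·t^3 + 3·t^2 - t, we take 4 derivatives. Taking d/dt of x(t), we find v(t) = 4·t^3 - 15·t^2 + 6·t - 1. Differentiating velocity, we get acceleration: a(t) = 12·t^2 - 30·t + 6. Taking d/dt of a(t), we find j(t) = 24·t - 30. Taking d/dt of j(t), we find s(t) = 24. From the given snap equation s(t) = 24, we substitute t = 1 to get s = 24.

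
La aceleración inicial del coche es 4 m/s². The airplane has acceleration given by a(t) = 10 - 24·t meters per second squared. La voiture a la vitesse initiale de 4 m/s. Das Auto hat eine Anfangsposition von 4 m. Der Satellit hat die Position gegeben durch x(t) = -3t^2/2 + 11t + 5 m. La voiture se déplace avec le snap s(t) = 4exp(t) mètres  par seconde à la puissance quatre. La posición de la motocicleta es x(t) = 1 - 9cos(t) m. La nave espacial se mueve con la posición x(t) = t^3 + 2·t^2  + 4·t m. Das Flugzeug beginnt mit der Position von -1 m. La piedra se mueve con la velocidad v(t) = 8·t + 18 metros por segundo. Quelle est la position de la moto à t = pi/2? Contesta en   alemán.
Aus der Gleichung für die Position x(t) = 1 - 9·cos(t), setzen wir t = pi/2 ein und erhalten x = 1.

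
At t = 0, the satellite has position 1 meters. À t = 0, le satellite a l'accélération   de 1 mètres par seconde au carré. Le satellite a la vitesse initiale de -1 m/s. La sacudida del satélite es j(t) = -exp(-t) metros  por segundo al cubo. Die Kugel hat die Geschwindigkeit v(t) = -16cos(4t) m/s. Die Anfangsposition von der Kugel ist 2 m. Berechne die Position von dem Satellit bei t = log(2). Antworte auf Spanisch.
Partiendo de la sacudida j(t) = -exp(-t), tomamos 3 antiderivadas. Tomando ∫j(t)dt y aplicando a(0) = 1, encontramos a(t) = exp(-t). Tomando ∫a(t)dt y aplicando v(0) = -1, encontramos v(t) = -exp(-t). Integrando la velocidad y usando la condición inicial x(0) = 1, obtenemos x(t) = exp(-t). De la ecuación de la posición x(t) = exp(-t), sustituimos t = log(2) para obtener x = 1/2.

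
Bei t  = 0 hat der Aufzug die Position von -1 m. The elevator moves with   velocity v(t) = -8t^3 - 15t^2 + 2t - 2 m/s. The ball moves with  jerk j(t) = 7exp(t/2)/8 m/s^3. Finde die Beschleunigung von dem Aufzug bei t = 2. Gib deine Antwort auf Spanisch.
Partiendo de la velocidad v(t) = -8·t^3 - 15·t^2 + 2·t - 2, tomamos 1 derivada. Derivando la velocidad, obtenemos la aceleración: a(t) = -24·t^2 - 30·t + 2. De la ecuación de la aceleración a(t) = -24·t^2 - 30·t + 2, sustituimos t = 2 para obtener a = -154.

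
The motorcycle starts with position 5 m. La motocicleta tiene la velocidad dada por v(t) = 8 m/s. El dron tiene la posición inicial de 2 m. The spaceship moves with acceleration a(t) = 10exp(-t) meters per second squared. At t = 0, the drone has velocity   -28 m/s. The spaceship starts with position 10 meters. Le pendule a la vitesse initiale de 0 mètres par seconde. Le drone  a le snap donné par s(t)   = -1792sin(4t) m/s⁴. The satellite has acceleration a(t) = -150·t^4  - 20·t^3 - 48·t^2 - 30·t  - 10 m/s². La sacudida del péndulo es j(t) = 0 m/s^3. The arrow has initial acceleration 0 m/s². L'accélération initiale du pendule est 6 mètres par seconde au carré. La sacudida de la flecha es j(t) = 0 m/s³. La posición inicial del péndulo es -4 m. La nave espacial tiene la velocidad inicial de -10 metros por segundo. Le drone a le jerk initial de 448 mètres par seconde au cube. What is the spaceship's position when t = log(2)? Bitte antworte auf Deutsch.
Ausgehend von der Beschleunigung a(t) = 10·exp(-t), nehmen wir 2 Integrale. Mit ∫a(t)dt und Anwendung von v(0) = -10, finden wir v(t) = -10·exp(-t). Durch Integration von der Geschwindigkeit und Verwendung der Anfangsbedingung x(0) = 10, erhalten wir x(t) = 10·exp(-t). Mit x(t) = 10·exp(-t) und Einsetzen von t = log(2), finden wir x = 5.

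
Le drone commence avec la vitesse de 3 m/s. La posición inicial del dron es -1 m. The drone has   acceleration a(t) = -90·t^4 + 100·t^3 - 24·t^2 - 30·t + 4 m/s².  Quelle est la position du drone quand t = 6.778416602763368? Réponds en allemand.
Ausgehend von der Beschleunigung a(t) = -90·t^4 + 100·t^3 - 24·t^2 - 30·t + 4, nehmen wir 2 Integrale. Das Integral von der Beschleunigung, mit v(0) = 3, ergibt die Geschwindigkeit: v(t) = -18·t^5 + 25·t^4 - 8·t^3 - 15·t^2 + 4·t + 3. Mit ∫v(t)dt und Anwendung von x(0) = -1, finden wir x(t) = -3·t^6 + 5·t^5 - 2·t^4 - 5·t^3 + 2·t^2 + 3·t - 1. Mit x(t) = -3·t^6 + 5·t^5 - 2·t^4 - 5·t^3 + 2·t^2 + 3·t - 1 und Einsetzen von t = 6.778416602763368, finden wir x = -225116.508646451.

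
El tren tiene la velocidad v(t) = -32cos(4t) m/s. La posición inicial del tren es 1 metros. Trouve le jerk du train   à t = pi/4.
Pour résoudre ceci, nous devons prendre 2 dérivées de notre équation de la vitesse v(t) = -32·cos(4·t). En dérivant la vitesse, nous obtenons l'accélération: a(t) = 128·sin(4·t). La dérivée de l'accélération donne le jerk: j(t) = 512·cos(4·t). Nous avons le jerk j(t) = 512·cos(4·t). En substituant t = pi/4: j(pi/4) = -512.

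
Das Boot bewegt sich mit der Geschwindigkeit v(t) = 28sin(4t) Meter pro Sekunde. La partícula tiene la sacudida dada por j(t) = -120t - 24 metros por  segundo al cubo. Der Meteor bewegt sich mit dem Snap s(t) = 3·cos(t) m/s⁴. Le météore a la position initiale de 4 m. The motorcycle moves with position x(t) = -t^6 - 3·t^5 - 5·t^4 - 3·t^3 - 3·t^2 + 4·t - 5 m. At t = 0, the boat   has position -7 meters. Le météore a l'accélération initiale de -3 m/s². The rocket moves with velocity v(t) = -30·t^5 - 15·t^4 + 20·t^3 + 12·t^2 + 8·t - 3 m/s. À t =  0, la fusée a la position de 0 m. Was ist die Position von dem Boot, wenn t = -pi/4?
Um dies zu lösen, müssen wir 1 Integral unserer Gleichung für die Geschwindigkeit v(t) = 28·sin(4·t) finden. Mit ∫v(t)dt und Anwendung von x(0) = -7, finden wir x(t) = -7·cos(4·t). Mit x(t) = -7·cos(4·t) und Einsetzen von t = -pi/4, finden wir x = 7.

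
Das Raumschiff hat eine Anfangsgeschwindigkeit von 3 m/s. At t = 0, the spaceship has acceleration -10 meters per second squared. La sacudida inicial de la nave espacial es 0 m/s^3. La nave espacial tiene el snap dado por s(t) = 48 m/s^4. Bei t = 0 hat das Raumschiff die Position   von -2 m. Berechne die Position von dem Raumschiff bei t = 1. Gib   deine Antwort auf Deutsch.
Ausgehend von dem Snap s(t) = 48, nehmen wir 4 Stammfunktionen. Das Integral von dem Snap, mit j(0) = 0, ergibt den Ruck: j(t) = 48·t. Durch Integration von dem Ruck und Verwendung der Anfangsbedingung a(0) = -10, erhalten wir a(t) = 24·t^2 - 10. Durch Integration von der Beschleunigung und Verwendung der Anfangsbedingung v(0) = 3, erhalten wir v(t) = 8·t^3 - 10·t + 3. Die Stammfunktion von der Geschwindigkeit, mit x(0) = -2, ergibt die Position: x(t) = 2·t^4 - 5·t^2 + 3·t - 2. Aus der Gleichung für die Position x(t) = 2·t^4 - 5·t^2 + 3·t - 2, setzen wir t = 1 ein und erhalten x = -2.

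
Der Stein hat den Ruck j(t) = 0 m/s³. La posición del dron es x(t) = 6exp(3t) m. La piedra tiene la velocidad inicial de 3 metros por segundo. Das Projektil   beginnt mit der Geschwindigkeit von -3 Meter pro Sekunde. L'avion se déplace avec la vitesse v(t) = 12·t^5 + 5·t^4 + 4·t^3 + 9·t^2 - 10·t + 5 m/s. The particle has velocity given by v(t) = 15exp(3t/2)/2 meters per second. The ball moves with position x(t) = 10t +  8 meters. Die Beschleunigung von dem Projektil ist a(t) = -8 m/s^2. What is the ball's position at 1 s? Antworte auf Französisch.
Nous avons la position x(t) = 10·t + 8. En substituant t = 1: x(1) = 18.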